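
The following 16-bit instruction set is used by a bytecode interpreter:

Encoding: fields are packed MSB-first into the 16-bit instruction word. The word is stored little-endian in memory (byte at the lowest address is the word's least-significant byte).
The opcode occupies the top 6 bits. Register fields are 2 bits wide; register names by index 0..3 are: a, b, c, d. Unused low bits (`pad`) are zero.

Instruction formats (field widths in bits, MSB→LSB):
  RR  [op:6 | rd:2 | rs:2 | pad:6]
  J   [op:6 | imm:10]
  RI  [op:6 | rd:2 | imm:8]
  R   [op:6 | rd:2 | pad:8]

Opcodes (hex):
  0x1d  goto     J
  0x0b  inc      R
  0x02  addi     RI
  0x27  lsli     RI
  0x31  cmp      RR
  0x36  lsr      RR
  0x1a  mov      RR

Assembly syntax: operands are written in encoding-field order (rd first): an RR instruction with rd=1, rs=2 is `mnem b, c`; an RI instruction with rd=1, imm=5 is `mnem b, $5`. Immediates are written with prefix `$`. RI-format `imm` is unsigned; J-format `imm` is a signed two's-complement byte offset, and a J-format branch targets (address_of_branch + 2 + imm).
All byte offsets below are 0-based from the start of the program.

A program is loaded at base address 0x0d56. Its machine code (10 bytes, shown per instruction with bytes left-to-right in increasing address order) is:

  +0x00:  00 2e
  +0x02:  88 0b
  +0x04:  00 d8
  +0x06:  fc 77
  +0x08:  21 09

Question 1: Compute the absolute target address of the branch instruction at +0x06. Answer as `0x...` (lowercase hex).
@+06  little-endian(fc 77) = 0x77fc
  opcode bits[15:10]=0x1d: goto/J
  [9:0] imm=1020 (s10→-4) = $-4
  target = base 0x0d56 + off 0x06 + 2 + imm -4 = 0x0d5a

0x0d5a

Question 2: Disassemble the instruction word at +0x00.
@+00  little-endian(00 2e) = 0x2e00
  opcode bits[15:10]=0xb: inc/R
  rd: (w>>8)&0x3=0x2 → c

inc c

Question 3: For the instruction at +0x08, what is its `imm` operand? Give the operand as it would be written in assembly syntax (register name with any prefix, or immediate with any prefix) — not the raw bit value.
$33

@+08  little-endian(21 09) = 0x0921
  top 6b → 0x2 → addi [RI]
  rd@[9:8]=0x1 ⇒ b
  imm@[7:0]=0x21 ⇒ $33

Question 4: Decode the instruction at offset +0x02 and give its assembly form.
@+02  little-endian(88 0b) = 0x0b88
  top 6b → 0x2 → addi [RI]
  rd: (w>>8)&0x3=0x3 → d
  imm: (w>>0)&0xff=0x88 → $136

addi d, $136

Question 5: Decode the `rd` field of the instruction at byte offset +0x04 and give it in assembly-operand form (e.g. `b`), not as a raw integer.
+0x04: 00 d8 ⇒ word 0xd800 (little)
  op=0xd800>>10=0x36 ⇒ lsr (RR)
  rd@[9:8]=0x0 ⇒ a
  rs@[7:6]=0x0 ⇒ a

a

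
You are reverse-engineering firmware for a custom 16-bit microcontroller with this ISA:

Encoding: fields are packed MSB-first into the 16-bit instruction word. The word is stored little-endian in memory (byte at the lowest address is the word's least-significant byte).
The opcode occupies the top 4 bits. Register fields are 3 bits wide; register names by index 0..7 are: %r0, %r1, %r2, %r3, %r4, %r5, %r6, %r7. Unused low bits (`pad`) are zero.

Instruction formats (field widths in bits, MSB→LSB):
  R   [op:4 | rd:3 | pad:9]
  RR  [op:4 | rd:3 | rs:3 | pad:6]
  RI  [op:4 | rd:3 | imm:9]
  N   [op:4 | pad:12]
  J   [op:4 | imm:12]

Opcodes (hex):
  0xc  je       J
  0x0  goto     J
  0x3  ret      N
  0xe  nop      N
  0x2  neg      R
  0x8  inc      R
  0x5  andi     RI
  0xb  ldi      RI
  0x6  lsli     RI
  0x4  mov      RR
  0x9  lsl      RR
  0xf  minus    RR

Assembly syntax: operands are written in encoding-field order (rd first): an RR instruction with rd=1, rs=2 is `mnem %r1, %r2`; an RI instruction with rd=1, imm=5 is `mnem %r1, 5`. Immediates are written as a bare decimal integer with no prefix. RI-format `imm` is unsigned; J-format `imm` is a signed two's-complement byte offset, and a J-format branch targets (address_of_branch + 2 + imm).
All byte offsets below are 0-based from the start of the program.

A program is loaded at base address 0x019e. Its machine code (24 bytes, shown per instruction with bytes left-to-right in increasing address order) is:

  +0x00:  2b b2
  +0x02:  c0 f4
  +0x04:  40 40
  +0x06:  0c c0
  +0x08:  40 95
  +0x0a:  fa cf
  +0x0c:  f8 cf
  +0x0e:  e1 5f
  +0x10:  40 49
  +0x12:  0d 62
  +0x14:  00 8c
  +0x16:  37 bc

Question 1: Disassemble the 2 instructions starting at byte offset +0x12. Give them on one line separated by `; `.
off 0x12: read 0d 62 as little → 0x620d
  op=0x620d>>12=0x6 ⇒ lsli (RI)
  [11:9] rd=1 = %r1
  [8:0] imm=13 = 13
off 0x14: read 00 8c as little → 0x8c00
  op=0x8c00>>12=0x8 ⇒ inc (R)
  [11:9] rd=6 = %r6

lsli %r1, 13; inc %r6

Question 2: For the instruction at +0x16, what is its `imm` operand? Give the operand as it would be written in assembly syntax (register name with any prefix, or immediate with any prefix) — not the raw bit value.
55

+0x16: 37 bc ⇒ word 0xbc37 (little)
  opcode bits[15:12]=0xb: ldi/RI
  rd: (w>>9)&0x7=0x6 → %r6
  imm: (w>>0)&0x1ff=0x37 → 55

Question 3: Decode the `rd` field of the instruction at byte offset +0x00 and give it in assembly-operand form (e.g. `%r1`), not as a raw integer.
[00] 2b b2 → 0xb22b
  top 4b → 0xb → ldi [RI]
  rd@[11:9]=0x1 ⇒ %r1
  imm@[8:0]=0x2b ⇒ 43

%r1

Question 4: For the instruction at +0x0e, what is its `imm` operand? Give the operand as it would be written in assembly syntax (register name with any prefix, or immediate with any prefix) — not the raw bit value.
+0x0e: e1 5f ⇒ word 0x5fe1 (little)
  top 4b → 0x5 → andi [RI]
  rd@[11:9]=0x7 ⇒ %r7
  imm@[8:0]=0x1e1 ⇒ 481

481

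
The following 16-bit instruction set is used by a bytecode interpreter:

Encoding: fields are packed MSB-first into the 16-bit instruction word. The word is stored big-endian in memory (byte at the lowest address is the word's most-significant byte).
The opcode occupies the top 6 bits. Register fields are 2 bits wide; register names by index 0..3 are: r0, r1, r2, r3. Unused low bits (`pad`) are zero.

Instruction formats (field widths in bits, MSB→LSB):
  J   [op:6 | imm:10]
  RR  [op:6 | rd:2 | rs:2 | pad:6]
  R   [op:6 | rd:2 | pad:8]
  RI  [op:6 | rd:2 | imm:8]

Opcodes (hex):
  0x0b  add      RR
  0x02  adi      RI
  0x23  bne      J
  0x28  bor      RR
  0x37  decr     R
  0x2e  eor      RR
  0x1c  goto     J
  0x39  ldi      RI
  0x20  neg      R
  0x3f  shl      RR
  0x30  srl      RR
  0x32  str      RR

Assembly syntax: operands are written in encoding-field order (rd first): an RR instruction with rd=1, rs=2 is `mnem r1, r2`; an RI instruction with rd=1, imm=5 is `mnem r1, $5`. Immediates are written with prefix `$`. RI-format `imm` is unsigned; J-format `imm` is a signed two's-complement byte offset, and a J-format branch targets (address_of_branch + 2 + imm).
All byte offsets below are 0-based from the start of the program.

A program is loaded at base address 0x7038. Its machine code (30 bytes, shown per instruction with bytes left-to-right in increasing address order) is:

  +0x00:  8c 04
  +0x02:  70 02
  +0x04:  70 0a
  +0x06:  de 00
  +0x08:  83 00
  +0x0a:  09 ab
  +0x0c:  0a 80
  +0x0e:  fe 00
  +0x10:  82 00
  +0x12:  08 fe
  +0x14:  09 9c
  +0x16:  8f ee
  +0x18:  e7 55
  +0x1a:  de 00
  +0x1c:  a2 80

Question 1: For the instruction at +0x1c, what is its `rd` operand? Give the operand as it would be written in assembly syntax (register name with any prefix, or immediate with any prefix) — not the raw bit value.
@+1c  big-endian(a2 80) = 0xa280
  op=0xa280>>10=0x28 ⇒ bor (RR)
  rd: (w>>8)&0x3=0x2 → r2
  rs: (w>>6)&0x3=0x2 → r2

r2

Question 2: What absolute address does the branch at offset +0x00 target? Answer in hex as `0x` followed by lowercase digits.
0x703e

off 0x00: read 8c 04 as big → 0x8c04
  top 6b → 0x23 → bne [J]
  imm: (w>>0)&0x3ff=0x4 → $4
  target = base 0x7038 + off 0x00 + 2 + imm 4 = 0x703e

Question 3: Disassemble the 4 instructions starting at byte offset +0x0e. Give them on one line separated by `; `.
shl r2, r0; neg r2; adi r0, $254; adi r1, $156

[0e] fe 00 → 0xfe00
  op=0xfe00>>10=0x3f ⇒ shl (RR)
  rd: (w>>8)&0x3=0x2 → r2
  rs: (w>>6)&0x3=0x0 → r0
[10] 82 00 → 0x8200
  op=0x8200>>10=0x20 ⇒ neg (R)
  rd: (w>>8)&0x3=0x2 → r2
[12] 08 fe → 0x08fe
  op=0x08fe>>10=0x2 ⇒ adi (RI)
  rd: (w>>8)&0x3=0x0 → r0
  imm: (w>>0)&0xff=0xfe → $254
[14] 09 9c → 0x099c
  op=0x099c>>10=0x2 ⇒ adi (RI)
  rd: (w>>8)&0x3=0x1 → r1
  imm: (w>>0)&0xff=0x9c → $156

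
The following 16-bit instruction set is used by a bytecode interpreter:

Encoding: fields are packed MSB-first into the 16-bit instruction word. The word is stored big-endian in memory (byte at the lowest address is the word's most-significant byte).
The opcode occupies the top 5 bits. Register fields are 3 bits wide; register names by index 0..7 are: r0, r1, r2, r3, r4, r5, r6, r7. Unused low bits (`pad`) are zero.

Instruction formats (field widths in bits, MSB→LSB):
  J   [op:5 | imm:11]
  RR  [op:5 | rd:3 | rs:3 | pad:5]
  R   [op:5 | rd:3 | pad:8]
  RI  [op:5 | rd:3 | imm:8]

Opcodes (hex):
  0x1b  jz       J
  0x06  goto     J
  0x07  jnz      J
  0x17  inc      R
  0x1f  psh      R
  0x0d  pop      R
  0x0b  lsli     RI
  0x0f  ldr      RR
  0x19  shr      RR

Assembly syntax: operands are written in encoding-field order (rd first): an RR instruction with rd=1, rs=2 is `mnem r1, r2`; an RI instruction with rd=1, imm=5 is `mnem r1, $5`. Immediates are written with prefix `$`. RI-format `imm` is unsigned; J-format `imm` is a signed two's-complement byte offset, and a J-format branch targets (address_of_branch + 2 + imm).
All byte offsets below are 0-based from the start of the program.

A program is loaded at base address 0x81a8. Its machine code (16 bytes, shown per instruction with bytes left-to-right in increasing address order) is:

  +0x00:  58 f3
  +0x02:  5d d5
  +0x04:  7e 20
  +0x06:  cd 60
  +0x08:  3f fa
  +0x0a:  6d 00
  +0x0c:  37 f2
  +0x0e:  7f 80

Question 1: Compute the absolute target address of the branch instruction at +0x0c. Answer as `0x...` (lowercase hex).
[0c] 37 f2 → 0x37f2
  op=0x37f2>>11=0x6 ⇒ goto (J)
  imm: (w>>0)&0x7ff=0x7f2 (s11→-14) → $-14
  target = base 0x81a8 + off 0x0c + 2 + imm -14 = 0x81a8

0x81a8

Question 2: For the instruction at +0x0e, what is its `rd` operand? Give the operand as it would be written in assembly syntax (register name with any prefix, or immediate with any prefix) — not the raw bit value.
[0e] 7f 80 → 0x7f80
  opcode bits[15:11]=0xf: ldr/RR
  rd@[10:8]=0x7 ⇒ r7
  rs@[7:5]=0x4 ⇒ r4

r7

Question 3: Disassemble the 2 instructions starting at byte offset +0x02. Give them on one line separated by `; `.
off 0x02: read 5d d5 as big → 0x5dd5
  opcode bits[15:11]=0xb: lsli/RI
  rd@[10:8]=0x5 ⇒ r5
  imm@[7:0]=0xd5 ⇒ $213
off 0x04: read 7e 20 as big → 0x7e20
  opcode bits[15:11]=0xf: ldr/RR
  rd@[10:8]=0x6 ⇒ r6
  rs@[7:5]=0x1 ⇒ r1

lsli r5, $213; ldr r6, r1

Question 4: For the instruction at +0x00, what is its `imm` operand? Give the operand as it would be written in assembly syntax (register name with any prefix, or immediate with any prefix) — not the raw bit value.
$243

@+00  big-endian(58 f3) = 0x58f3
  opcode bits[15:11]=0xb: lsli/RI
  rd: (w>>8)&0x7=0x0 → r0
  imm: (w>>0)&0xff=0xf3 → $243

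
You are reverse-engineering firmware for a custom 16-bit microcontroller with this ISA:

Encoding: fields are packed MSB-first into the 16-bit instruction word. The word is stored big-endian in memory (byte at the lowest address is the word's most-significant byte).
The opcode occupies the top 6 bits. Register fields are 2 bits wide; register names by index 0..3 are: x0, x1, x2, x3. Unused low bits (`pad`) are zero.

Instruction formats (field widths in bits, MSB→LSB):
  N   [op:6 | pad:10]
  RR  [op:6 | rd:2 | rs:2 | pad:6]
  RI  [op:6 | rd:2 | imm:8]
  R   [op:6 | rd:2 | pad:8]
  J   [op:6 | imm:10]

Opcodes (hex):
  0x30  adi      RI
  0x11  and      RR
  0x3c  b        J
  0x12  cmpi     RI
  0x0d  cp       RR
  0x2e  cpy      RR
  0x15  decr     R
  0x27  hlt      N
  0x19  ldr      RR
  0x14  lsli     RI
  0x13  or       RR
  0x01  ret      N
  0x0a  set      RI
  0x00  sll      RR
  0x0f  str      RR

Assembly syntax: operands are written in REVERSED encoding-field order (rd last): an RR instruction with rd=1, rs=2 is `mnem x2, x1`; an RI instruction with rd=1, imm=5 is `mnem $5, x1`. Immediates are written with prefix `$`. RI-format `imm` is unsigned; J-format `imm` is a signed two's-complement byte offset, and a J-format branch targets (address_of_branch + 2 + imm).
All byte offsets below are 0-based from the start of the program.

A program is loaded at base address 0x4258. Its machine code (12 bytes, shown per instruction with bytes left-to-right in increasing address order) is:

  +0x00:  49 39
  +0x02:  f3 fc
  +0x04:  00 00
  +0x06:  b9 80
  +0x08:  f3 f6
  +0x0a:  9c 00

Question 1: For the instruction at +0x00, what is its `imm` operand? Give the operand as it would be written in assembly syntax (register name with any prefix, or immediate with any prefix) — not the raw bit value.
off 0x00: read 49 39 as big → 0x4939
  op=0x4939>>10=0x12 ⇒ cmpi (RI)
  [9:8] rd=1 = x1
  [7:0] imm=57 = $57

$57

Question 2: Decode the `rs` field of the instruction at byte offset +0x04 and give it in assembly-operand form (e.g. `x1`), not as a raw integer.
+0x04: 00 00 ⇒ word 0x0000 (big)
  op=0x0000>>10=0x0 ⇒ sll (RR)
  rd: (w>>8)&0x3=0x0 → x0
  rs: (w>>6)&0x3=0x0 → x0

x0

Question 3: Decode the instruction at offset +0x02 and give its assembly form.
b $-4

[02] f3 fc → 0xf3fc
  op=0xf3fc>>10=0x3c ⇒ b (J)
  [9:0] imm=1020 (s10→-4) = $-4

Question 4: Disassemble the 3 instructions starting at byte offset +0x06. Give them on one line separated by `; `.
off 0x06: read b9 80 as big → 0xb980
  top 6b → 0x2e → cpy [RR]
  rd: (w>>8)&0x3=0x1 → x1
  rs: (w>>6)&0x3=0x2 → x2
off 0x08: read f3 f6 as big → 0xf3f6
  top 6b → 0x3c → b [J]
  imm: (w>>0)&0x3ff=0x3f6 (s10→-10) → $-10
off 0x0a: read 9c 00 as big → 0x9c00
  top 6b → 0x27 → hlt [N]

cpy x2, x1; b $-10; hlt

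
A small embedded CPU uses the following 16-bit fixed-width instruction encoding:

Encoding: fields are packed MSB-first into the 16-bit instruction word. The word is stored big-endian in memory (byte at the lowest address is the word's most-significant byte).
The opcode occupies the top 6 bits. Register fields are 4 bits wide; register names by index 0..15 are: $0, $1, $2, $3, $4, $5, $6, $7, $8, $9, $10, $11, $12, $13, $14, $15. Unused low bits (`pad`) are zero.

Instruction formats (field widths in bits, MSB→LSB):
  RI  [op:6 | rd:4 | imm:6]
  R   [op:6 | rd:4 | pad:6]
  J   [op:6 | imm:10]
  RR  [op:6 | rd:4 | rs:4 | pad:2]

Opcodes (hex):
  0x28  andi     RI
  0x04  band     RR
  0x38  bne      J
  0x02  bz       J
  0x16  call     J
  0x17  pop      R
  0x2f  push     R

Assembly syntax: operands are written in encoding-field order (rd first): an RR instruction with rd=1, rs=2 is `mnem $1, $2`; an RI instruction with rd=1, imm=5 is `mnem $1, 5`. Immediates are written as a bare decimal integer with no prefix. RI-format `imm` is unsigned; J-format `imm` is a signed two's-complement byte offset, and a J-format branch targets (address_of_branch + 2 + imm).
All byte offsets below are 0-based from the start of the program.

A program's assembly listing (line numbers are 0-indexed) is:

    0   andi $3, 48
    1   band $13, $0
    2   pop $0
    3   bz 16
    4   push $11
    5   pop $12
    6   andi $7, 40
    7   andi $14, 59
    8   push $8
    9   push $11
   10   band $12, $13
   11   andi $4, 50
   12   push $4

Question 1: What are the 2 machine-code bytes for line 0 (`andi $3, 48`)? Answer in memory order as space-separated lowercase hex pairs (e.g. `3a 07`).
a0 f0

line 0 (andi): pack op=0x28:6|rd=3:4|imm=48:6 = 0xa0f0; big→ a0 f0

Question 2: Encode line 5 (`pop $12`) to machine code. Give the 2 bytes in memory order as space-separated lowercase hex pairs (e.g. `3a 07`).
L5: pop op=0x17:6|rd=12:4|pad=0:6 ⇒ 0x5f00 ⇒ big 5f 00

5f 00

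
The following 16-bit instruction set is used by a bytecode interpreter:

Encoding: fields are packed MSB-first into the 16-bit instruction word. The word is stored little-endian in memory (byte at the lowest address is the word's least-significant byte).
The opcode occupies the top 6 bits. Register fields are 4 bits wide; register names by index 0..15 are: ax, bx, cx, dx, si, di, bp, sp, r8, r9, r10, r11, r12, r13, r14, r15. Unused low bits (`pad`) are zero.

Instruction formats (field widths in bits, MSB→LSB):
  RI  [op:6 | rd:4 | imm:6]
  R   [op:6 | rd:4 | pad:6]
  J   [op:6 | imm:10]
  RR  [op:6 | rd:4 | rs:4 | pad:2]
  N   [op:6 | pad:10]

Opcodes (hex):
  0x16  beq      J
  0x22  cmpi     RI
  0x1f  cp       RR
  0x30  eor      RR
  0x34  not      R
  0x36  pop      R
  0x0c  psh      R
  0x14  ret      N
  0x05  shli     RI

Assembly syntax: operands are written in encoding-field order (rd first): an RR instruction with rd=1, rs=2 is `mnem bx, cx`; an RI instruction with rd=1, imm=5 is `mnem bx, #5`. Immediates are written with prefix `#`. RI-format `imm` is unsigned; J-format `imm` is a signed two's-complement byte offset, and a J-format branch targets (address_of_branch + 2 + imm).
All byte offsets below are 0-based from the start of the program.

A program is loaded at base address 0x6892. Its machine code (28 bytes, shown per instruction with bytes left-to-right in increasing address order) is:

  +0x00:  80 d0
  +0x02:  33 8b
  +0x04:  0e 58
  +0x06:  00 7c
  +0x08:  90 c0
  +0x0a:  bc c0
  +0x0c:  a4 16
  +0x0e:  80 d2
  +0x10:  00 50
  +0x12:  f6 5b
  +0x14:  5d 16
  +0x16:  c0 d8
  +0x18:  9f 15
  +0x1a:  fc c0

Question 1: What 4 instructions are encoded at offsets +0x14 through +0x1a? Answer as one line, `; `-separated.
shli r9, #29; pop dx; shli bp, #31; eor dx, r15

+0x14: 5d 16 ⇒ word 0x165d (little)
  opcode bits[15:10]=0x5: shli/RI
  rd@[9:6]=0x9 ⇒ r9
  imm@[5:0]=0x1d ⇒ #29
+0x16: c0 d8 ⇒ word 0xd8c0 (little)
  opcode bits[15:10]=0x36: pop/R
  rd@[9:6]=0x3 ⇒ dx
+0x18: 9f 15 ⇒ word 0x159f (little)
  opcode bits[15:10]=0x5: shli/RI
  rd@[9:6]=0x6 ⇒ bp
  imm@[5:0]=0x1f ⇒ #31
+0x1a: fc c0 ⇒ word 0xc0fc (little)
  opcode bits[15:10]=0x30: eor/RR
  rd@[9:6]=0x3 ⇒ dx
  rs@[5:2]=0xf ⇒ r15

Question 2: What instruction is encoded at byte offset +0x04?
beq #14

[04] 0e 58 → 0x580e
  opcode bits[15:10]=0x16: beq/J
  [9:0] imm=14 = #14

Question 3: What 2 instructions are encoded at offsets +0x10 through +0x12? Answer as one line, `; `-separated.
off 0x10: read 00 50 as little → 0x5000
  op=0x5000>>10=0x14 ⇒ ret (N)
off 0x12: read f6 5b as little → 0x5bf6
  op=0x5bf6>>10=0x16 ⇒ beq (J)
  imm: (w>>0)&0x3ff=0x3f6 (s10→-10) → #-10

ret; beq #-10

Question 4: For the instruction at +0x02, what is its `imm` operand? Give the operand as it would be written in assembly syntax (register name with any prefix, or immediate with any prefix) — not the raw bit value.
+0x02: 33 8b ⇒ word 0x8b33 (little)
  top 6b → 0x22 → cmpi [RI]
  rd@[9:6]=0xc ⇒ r12
  imm@[5:0]=0x33 ⇒ #51

#51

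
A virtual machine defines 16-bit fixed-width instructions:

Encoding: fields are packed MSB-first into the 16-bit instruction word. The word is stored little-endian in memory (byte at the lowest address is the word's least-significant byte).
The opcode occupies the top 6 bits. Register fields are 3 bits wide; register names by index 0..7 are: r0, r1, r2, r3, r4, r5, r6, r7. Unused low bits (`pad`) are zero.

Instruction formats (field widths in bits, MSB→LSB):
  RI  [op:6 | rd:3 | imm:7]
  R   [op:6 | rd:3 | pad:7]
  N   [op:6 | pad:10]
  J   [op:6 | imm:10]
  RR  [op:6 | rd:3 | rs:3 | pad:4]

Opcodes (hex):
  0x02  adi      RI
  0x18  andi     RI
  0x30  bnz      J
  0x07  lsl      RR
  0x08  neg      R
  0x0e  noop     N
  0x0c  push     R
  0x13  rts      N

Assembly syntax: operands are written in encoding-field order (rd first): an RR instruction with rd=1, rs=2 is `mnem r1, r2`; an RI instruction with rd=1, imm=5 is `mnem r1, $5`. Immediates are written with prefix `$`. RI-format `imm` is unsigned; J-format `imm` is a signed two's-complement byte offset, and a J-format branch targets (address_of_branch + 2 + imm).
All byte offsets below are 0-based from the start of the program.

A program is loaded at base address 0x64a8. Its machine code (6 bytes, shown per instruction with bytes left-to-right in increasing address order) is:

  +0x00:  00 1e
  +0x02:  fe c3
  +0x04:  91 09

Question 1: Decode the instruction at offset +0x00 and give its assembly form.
off 0x00: read 00 1e as little → 0x1e00
  opcode bits[15:10]=0x7: lsl/RR
  rd@[9:7]=0x4 ⇒ r4
  rs@[6:4]=0x0 ⇒ r0

lsl r4, r0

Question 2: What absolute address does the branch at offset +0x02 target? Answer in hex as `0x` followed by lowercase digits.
0x64aa

+0x02: fe c3 ⇒ word 0xc3fe (little)
  top 6b → 0x30 → bnz [J]
  imm: (w>>0)&0x3ff=0x3fe (s10→-2) → $-2
  target = base 0x64a8 + off 0x02 + 2 + imm -2 = 0x64aa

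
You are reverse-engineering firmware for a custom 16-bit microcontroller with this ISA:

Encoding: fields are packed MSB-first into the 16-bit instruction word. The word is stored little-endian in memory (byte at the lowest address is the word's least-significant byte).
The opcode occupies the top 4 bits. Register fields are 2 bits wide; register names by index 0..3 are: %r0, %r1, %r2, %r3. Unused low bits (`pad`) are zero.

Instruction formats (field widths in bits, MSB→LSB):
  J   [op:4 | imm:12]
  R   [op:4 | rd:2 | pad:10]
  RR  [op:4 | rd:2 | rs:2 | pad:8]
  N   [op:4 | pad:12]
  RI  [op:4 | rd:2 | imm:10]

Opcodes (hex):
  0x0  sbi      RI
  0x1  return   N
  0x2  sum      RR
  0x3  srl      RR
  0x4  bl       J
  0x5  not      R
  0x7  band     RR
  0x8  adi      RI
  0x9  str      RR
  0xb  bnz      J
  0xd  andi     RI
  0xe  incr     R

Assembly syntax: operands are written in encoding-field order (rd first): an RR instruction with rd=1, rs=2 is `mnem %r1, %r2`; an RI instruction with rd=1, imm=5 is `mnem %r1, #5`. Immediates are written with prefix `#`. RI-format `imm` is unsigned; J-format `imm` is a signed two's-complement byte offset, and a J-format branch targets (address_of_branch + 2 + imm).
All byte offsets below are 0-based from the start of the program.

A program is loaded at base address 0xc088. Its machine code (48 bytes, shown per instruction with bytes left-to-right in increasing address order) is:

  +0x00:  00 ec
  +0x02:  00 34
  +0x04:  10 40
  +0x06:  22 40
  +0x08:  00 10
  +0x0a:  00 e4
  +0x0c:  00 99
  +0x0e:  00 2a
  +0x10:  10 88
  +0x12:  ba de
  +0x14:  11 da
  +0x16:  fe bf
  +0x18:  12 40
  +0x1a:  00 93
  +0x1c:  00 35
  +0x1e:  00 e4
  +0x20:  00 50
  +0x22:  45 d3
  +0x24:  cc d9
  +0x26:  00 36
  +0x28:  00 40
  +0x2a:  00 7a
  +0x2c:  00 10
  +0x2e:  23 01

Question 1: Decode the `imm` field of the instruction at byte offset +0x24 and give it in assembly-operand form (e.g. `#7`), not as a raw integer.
[24] cc d9 → 0xd9cc
  top 4b → 0xd → andi [RI]
  rd: (w>>10)&0x3=0x2 → %r2
  imm: (w>>0)&0x3ff=0x1cc → #460

#460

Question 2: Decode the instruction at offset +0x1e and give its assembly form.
incr %r1

off 0x1e: read 00 e4 as little → 0xe400
  opcode bits[15:12]=0xe: incr/R
  [11:10] rd=1 = %r1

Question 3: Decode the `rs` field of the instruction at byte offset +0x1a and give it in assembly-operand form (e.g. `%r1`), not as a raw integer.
[1a] 00 93 → 0x9300
  opcode bits[15:12]=0x9: str/RR
  [11:10] rd=0 = %r0
  [9:8] rs=3 = %r3

%r3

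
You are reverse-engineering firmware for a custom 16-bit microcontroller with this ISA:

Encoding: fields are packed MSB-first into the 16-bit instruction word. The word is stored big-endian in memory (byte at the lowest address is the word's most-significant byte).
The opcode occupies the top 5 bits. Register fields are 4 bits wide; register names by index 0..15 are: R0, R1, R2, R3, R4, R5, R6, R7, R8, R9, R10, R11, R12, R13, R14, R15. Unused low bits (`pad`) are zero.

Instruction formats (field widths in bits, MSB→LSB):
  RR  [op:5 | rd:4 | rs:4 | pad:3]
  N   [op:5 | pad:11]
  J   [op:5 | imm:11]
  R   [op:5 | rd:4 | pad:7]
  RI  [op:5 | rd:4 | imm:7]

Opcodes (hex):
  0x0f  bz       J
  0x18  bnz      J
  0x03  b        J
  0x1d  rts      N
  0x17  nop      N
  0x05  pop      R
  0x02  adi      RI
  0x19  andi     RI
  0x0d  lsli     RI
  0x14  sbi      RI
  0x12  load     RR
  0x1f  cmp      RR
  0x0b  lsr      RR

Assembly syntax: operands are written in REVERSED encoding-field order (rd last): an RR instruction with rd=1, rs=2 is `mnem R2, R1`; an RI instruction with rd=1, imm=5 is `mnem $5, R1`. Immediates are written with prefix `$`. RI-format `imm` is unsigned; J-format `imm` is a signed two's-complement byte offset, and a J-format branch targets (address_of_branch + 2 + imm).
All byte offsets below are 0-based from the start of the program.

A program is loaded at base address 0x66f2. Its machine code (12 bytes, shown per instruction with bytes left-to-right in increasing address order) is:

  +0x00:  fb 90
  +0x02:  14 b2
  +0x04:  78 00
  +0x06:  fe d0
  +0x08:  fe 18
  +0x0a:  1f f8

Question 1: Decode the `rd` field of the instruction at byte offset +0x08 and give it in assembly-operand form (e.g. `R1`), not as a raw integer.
+0x08: fe 18 ⇒ word 0xfe18 (big)
  op=0xfe18>>11=0x1f ⇒ cmp (RR)
  rd: (w>>7)&0xf=0xc → R12
  rs: (w>>3)&0xf=0x3 → R3

R12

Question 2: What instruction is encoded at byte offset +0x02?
+0x02: 14 b2 ⇒ word 0x14b2 (big)
  top 5b → 0x2 → adi [RI]
  [10:7] rd=9 = R9
  [6:0] imm=50 = $50

adi $50, R9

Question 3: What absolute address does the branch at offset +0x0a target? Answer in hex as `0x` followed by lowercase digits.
@+0a  big-endian(1f f8) = 0x1ff8
  top 5b → 0x3 → b [J]
  [10:0] imm=2040 (s11→-8) = $-8
  target = base 0x66f2 + off 0x0a + 2 + imm -8 = 0x66f6

0x66f6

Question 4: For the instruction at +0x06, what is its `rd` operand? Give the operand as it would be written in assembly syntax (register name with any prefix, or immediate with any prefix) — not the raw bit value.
R13

+0x06: fe d0 ⇒ word 0xfed0 (big)
  op=0xfed0>>11=0x1f ⇒ cmp (RR)
  rd: (w>>7)&0xf=0xd → R13
  rs: (w>>3)&0xf=0xa → R10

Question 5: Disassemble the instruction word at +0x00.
+0x00: fb 90 ⇒ word 0xfb90 (big)
  top 5b → 0x1f → cmp [RR]
  rd@[10:7]=0x7 ⇒ R7
  rs@[6:3]=0x2 ⇒ R2

cmp R2, R7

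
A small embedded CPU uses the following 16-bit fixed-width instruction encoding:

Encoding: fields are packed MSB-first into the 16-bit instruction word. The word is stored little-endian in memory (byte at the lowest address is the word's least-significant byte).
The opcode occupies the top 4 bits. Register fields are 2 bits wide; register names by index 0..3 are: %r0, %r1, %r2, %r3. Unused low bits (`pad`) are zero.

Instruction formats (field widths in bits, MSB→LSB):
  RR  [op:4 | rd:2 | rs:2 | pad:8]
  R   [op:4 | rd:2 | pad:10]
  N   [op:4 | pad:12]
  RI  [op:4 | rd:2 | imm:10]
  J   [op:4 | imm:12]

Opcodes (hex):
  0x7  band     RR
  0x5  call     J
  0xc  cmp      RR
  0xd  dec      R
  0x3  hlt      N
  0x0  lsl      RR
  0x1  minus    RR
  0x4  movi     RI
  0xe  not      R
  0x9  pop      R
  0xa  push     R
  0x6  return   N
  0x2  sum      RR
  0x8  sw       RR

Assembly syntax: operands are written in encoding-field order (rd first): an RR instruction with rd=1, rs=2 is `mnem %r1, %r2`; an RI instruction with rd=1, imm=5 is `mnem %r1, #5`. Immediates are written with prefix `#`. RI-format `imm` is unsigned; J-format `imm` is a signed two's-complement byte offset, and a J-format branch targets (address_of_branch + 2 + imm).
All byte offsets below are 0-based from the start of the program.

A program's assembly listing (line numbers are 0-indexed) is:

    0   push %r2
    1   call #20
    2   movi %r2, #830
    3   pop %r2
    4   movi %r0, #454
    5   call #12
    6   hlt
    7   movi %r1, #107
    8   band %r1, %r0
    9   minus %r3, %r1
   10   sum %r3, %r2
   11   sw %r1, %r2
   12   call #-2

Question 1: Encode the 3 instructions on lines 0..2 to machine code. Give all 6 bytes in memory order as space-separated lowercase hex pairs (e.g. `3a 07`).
0. push fields op=0xa:4|rd=2:2|pad=0:10 → word a800h → 00 a8
1. call fields op=0x5:4|imm=20:12 → word 5014h → 14 50
2. movi fields op=0x4:4|rd=2:2|imm=830:10 → word 4b3eh → 3e 4b

00 a8 14 50 3e 4b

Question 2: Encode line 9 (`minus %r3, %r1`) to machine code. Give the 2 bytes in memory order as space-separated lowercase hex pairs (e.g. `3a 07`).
9. minus fields op=0x1:4|rd=3:2|rs=1:2|pad=0:8 → word 1d00h → 00 1d

00 1d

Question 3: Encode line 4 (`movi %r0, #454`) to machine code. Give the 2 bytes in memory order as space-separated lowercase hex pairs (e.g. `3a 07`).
4. movi fields op=0x4:4|rd=0:2|imm=454:10 → word 41c6h → c6 41

c6 41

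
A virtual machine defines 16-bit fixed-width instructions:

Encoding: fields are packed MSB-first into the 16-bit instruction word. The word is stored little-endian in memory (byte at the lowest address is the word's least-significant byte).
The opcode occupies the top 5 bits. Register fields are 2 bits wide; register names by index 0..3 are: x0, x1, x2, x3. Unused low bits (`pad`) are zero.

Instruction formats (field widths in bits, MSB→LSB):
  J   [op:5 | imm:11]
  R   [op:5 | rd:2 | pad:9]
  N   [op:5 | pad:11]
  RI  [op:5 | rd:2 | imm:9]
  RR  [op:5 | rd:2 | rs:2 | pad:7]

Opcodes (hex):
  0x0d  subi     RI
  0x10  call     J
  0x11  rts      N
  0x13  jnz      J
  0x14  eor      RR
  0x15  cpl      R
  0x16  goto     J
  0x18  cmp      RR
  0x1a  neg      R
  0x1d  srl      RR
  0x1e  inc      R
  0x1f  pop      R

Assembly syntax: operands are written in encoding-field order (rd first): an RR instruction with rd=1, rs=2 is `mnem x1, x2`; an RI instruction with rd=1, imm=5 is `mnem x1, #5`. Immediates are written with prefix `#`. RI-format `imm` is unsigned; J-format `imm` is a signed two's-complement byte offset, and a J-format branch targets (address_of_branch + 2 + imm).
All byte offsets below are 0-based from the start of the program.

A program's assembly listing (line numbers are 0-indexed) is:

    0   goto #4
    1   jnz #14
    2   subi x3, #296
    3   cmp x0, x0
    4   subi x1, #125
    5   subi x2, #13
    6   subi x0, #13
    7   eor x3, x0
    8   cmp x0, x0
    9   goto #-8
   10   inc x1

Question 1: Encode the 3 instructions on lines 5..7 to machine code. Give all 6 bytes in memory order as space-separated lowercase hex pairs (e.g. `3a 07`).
5. subi fields op=0xd:5|rd=2:2|imm=13:9 → word 6c0dh → 0d 6c
6. subi fields op=0xd:5|rd=0:2|imm=13:9 → word 680dh → 0d 68
7. eor fields op=0x14:5|rd=3:2|rs=0:2|pad=0:7 → word a600h → 00 a6

0d 6c 0d 68 00 a6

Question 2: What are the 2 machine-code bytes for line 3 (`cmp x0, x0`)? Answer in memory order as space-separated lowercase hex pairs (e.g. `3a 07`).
00 c0

3. cmp fields op=0x18:5|rd=0:2|rs=0:2|pad=0:7 → word c000h → 00 c0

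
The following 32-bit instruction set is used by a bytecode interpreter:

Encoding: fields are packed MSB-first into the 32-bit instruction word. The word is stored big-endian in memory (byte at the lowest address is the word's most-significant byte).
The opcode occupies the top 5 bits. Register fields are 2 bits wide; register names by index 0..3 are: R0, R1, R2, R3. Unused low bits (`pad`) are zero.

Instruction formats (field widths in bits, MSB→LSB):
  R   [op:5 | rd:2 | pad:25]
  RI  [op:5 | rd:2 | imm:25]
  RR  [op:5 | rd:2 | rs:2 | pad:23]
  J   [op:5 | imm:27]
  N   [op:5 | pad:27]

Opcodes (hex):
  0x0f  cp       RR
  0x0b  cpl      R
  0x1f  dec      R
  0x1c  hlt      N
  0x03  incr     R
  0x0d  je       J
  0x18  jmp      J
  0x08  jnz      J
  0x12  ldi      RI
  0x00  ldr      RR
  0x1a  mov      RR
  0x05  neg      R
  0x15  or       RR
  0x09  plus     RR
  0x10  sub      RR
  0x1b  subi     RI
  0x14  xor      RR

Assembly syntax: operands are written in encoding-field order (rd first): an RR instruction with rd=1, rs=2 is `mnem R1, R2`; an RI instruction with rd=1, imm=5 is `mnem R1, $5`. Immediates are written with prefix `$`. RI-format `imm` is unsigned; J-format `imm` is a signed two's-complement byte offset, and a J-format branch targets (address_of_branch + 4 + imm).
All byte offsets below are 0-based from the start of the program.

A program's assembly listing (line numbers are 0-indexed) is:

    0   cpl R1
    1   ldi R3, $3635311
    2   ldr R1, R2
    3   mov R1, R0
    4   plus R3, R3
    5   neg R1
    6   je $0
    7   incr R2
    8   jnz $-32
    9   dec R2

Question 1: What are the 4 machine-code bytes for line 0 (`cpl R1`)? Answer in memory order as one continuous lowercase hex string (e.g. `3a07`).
L0: cpl op=0xb:5|rd=1:2|pad=0:25 ⇒ 0x5a000000 ⇒ big 5a 00 00 00

5a000000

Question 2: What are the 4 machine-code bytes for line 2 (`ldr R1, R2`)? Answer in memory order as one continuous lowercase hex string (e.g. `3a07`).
2. ldr fields op=0x0:5|rd=1:2|rs=2:2|pad=0:23 → word 03000000h → 03 00 00 00

03000000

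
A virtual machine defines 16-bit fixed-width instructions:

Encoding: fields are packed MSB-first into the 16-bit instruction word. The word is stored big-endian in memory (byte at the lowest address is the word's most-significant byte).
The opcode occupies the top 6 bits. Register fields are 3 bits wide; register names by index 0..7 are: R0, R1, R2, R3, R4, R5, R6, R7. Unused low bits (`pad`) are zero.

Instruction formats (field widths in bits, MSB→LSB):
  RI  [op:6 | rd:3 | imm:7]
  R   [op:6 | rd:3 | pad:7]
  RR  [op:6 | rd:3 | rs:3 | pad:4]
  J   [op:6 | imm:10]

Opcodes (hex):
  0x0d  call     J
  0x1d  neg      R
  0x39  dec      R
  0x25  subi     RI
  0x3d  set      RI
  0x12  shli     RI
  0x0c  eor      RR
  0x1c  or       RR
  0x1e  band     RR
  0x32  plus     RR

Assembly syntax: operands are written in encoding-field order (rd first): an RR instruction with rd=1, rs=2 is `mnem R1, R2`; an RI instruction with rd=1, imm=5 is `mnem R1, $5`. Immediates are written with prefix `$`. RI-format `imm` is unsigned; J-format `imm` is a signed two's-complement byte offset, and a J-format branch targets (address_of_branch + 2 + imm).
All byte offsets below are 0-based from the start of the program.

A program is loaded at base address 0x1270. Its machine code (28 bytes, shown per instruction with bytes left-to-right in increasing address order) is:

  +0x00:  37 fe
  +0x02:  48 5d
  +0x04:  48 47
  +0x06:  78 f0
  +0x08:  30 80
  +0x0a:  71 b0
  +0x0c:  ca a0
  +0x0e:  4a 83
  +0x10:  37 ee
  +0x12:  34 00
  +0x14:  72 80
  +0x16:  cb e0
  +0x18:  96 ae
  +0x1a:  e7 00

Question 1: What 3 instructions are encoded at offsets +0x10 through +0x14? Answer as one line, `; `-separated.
call $-18; call $0; or R5, R0

off 0x10: read 37 ee as big → 0x37ee
  top 6b → 0xd → call [J]
  imm: (w>>0)&0x3ff=0x3ee (s10→-18) → $-18
off 0x12: read 34 00 as big → 0x3400
  top 6b → 0xd → call [J]
  imm: (w>>0)&0x3ff=0x0 → $0
off 0x14: read 72 80 as big → 0x7280
  top 6b → 0x1c → or [RR]
  rd: (w>>7)&0x7=0x5 → R5
  rs: (w>>4)&0x7=0x0 → R0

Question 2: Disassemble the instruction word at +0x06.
band R1, R7

@+06  big-endian(78 f0) = 0x78f0
  op=0x78f0>>10=0x1e ⇒ band (RR)
  [9:7] rd=1 = R1
  [6:4] rs=7 = R7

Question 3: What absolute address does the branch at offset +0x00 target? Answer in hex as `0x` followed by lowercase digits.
0x1270

[00] 37 fe → 0x37fe
  opcode bits[15:10]=0xd: call/J
  [9:0] imm=1022 (s10→-2) = $-2
  target = base 0x1270 + off 0x00 + 2 + imm -2 = 0x1270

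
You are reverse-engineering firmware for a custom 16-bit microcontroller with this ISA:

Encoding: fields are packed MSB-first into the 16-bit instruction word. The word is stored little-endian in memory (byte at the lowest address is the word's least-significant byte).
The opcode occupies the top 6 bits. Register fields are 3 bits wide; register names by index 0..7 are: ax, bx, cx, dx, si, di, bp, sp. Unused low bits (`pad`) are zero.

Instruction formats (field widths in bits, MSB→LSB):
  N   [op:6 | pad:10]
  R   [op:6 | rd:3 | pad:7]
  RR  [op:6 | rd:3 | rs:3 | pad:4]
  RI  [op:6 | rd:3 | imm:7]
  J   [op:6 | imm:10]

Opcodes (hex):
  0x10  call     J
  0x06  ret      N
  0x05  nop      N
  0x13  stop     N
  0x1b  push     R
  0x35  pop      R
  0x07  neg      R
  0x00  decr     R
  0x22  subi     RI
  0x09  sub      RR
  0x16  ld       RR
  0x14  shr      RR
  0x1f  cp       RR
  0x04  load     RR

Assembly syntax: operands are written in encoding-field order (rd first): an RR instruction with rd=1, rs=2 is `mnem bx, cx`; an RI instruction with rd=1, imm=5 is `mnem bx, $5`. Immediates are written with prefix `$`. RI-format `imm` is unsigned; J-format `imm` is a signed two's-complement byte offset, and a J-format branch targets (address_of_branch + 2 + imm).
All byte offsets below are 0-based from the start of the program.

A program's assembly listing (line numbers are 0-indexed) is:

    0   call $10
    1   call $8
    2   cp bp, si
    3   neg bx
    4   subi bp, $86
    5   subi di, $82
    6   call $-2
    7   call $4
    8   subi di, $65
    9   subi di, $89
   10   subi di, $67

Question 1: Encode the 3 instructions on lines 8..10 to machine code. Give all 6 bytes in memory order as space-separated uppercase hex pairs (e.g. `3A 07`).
C1 8A D9 8A C3 8A

line 8 (subi): pack op=0x22:6|rd=5:3|imm=65:7 = 0x8ac1; little→ c1 8a
line 9 (subi): pack op=0x22:6|rd=5:3|imm=89:7 = 0x8ad9; little→ d9 8a
line 10 (subi): pack op=0x22:6|rd=5:3|imm=67:7 = 0x8ac3; little→ c3 8a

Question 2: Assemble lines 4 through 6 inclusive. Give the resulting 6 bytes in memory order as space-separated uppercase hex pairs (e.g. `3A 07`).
56 8B D2 8A FE 43

L4: subi op=0x22:6|rd=6:3|imm=86:7 ⇒ 0x8b56 ⇒ little 56 8b
L5: subi op=0x22:6|rd=5:3|imm=82:7 ⇒ 0x8ad2 ⇒ little d2 8a
L6: call op=0x10:6|imm=-2:10 ⇒ 0x43fe ⇒ little fe 43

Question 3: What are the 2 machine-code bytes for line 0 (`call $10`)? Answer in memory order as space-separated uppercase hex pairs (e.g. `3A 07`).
0A 40

line 0 (call): pack op=0x10:6|imm=10:10 = 0x400a; little→ 0a 40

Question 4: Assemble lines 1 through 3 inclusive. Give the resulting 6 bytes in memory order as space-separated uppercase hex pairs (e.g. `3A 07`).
line 1 (call): pack op=0x10:6|imm=8:10 = 0x4008; little→ 08 40
line 2 (cp): pack op=0x1f:6|rd=6:3|rs=4:3|pad=0:4 = 0x7f40; little→ 40 7f
line 3 (neg): pack op=0x7:6|rd=1:3|pad=0:7 = 0x1c80; little→ 80 1c

08 40 40 7F 80 1C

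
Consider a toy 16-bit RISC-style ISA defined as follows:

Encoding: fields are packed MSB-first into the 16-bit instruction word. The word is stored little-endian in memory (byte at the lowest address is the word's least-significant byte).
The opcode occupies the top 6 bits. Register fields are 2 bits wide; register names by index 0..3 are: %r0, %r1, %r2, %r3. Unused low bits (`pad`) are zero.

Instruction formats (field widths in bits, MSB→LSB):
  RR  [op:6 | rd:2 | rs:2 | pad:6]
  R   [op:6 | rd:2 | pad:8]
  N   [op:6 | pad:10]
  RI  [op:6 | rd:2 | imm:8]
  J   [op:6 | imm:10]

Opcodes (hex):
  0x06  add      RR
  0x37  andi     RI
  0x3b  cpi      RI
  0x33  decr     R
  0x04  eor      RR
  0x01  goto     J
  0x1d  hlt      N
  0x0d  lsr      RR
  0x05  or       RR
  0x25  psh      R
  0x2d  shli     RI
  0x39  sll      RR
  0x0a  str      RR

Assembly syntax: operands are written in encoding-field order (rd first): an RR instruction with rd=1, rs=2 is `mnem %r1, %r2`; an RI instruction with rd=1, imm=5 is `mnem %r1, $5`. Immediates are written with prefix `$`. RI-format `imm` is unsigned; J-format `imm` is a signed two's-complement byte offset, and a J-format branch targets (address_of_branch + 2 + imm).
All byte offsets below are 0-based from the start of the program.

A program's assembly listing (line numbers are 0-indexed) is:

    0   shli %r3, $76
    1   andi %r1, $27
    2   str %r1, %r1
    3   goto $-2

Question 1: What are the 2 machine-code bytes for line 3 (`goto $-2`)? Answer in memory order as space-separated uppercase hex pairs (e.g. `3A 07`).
FE 07

line 3 (goto): pack op=0x1:6|imm=-2:10 = 0x07fe; little→ fe 07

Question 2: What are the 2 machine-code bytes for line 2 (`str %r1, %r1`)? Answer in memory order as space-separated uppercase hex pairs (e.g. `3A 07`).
line 2 (str): pack op=0xa:6|rd=1:2|rs=1:2|pad=0:6 = 0x2940; little→ 40 29

40 29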